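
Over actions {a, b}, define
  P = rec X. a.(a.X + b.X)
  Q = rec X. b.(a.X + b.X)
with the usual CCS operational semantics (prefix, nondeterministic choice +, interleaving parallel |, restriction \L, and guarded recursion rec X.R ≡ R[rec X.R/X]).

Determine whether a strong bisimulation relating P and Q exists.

LTS(P): 2 reachable states
  p0 = rec X. a.(a.X + b.X) has moves ··a··> p1
  p1 = a.(rec X. a.(a.X + b.X)) + b.(rec X. a.(a.X + b.X)) has moves ··a··> p0, ··b··> p0
LTS(Q): 2 reachable states
  q0 = rec X. b.(a.X + b.X) has moves ··b··> q1
  q1 = a.(rec X. b.(a.X + b.X)) + b.(rec X. b.(a.X + b.X)) has moves ··a··> q0, ··b··> q0
Bisimilarity quotient blocks:
  B0 = {p0}
  B1 = {p1}
  B2 = {q0}
  B3 = {q1}
p0 ∈ B0, q0 ∈ B2 → different blocks

not bisimilar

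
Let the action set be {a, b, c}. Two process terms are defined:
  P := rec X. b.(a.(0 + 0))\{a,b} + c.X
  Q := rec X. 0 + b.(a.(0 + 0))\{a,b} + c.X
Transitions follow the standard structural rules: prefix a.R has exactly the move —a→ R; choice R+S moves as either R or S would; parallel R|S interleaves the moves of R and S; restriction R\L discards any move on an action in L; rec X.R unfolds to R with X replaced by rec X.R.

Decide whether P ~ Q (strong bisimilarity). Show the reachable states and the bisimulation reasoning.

Reachable graph of P (2 states):
  u0 = rec X. b.(a.(0 + 0))\{a,b} + c.X :: -b-> u1, -c-> u0
  u1 = (a.(0 + 0))\{a,b} :: (no moves)
Reachable graph of Q (2 states):
  v0 = rec X. 0 + b.(a.(0 + 0))\{a,b} + c.X :: -b-> v1, -c-> v0
  v1 = (a.(0 + 0))\{a,b} :: (no moves)
Partition-refinement fixed point:
  B0 = {u0, v0}
  B1 = {u1, v1}
u0 ∈ B0, v0 ∈ B0 → same block

P ~ Q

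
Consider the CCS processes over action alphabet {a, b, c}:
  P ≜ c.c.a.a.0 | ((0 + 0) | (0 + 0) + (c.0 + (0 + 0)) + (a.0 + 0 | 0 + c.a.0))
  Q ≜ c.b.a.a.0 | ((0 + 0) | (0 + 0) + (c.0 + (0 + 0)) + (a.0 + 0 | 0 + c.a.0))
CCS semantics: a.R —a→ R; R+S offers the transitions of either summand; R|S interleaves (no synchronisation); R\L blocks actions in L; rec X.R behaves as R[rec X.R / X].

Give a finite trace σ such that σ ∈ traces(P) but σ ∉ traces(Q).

acc

LTS(P): 15 reachable states
  s0 = c.c.a.a.0 | ((0 + 0) | (0 + 0) + (c.0 + (0 + 0)) + (a.0 + 0 | 0 + c.a.0)) ⊢ —a→ s1, —c→ s1, —c→ s2, —c→ s3
  s1 = c.c.a.a.0 | 0 ⊢ —c→ s4
  s2 = c.a.a.0 | ((0 + 0) | (0 + 0) + (c.0 + (0 + 0)) + (a.0 + 0 | 0 + c.a.0)) ⊢ —a→ s4, —c→ s4, —c→ s5, —c→ s6
  s3 = c.c.a.a.0 | a.0 ⊢ —a→ s1, —c→ s6
  s4 = c.a.a.0 | 0 ⊢ —c→ s7
  s5 = a.a.0 | ((0 + 0) | (0 + 0) + (c.0 + (0 + 0)) + (a.0 + 0 | 0 + c.a.0)) ⊢ —a→ s7, —a→ s8, —c→ s7, —c→ s9
  s6 = c.a.a.0 | a.0 ⊢ —a→ s4, —c→ s9
  s7 = a.a.0 | 0 ⊢ —a→ s10
  s8 = a.0 | ((0 + 0) | (0 + 0) + (c.0 + (0 + 0)) + (a.0 + 0 | 0 + c.a.0)) ⊢ —a→ s10, —a→ s11, —c→ s10, —c→ s12
  s9 = a.a.0 | a.0 ⊢ —a→ s12, —a→ s7
  s10 = a.0 | 0 ⊢ —a→ s13
  s11 = 0 | ((0 + 0) | (0 + 0) + (c.0 + (0 + 0)) + (a.0 + 0 | 0 + c.a.0)) ⊢ —a→ s13, —c→ s13, —c→ s14
  s12 = a.0 | a.0 ⊢ —a→ s10, —a→ s14
  s13 = 0 | 0 ⊢ ∅
  s14 = 0 | a.0 ⊢ —a→ s13
LTS(Q): 15 reachable states
  t0 = c.b.a.a.0 | ((0 + 0) | (0 + 0) + (c.0 + (0 + 0)) + (a.0 + 0 | 0 + c.a.0)) ⊢ —a→ t1, —c→ t1, —c→ t2, —c→ t3
  t1 = c.b.a.a.0 | 0 ⊢ —c→ t4
  t2 = b.a.a.0 | ((0 + 0) | (0 + 0) + (c.0 + (0 + 0)) + (a.0 + 0 | 0 + c.a.0)) ⊢ —a→ t4, —b→ t5, —c→ t4, —c→ t6
  t3 = c.b.a.a.0 | a.0 ⊢ —a→ t1, —c→ t6
  t4 = b.a.a.0 | 0 ⊢ —b→ t7
  t5 = a.a.0 | ((0 + 0) | (0 + 0) + (c.0 + (0 + 0)) + (a.0 + 0 | 0 + c.a.0)) ⊢ —a→ t7, —a→ t8, —c→ t7, —c→ t9
  t6 = b.a.a.0 | a.0 ⊢ —a→ t4, —b→ t9
  t7 = a.a.0 | 0 ⊢ —a→ t10
  t8 = a.0 | ((0 + 0) | (0 + 0) + (c.0 + (0 + 0)) + (a.0 + 0 | 0 + c.a.0)) ⊢ —a→ t10, —a→ t11, —c→ t10, —c→ t12
  t9 = a.a.0 | a.0 ⊢ —a→ t12, —a→ t7
  t10 = a.0 | 0 ⊢ —a→ t13
  t11 = 0 | ((0 + 0) | (0 + 0) + (c.0 + (0 + 0)) + (a.0 + 0 | 0 + c.a.0)) ⊢ —a→ t13, —c→ t13, —c→ t14
  t12 = a.0 | a.0 ⊢ —a→ t10, —a→ t14
  t13 = 0 | 0 ⊢ ∅
  t14 = 0 | a.0 ⊢ —a→ t13
Run σ = ⟨acc⟩ on P: start {s0}
  [1] a ⇒ {s1}
  [2] c ⇒ {s4}
  [3] c ⇒ {s7}
  P completes σ.
Run σ = ⟨acc⟩ on Q: start {t0}
  [1] a ⇒ {t1}
  [2] c ⇒ {t4}
  [3] c ⇒ ∅  — Q cannot continue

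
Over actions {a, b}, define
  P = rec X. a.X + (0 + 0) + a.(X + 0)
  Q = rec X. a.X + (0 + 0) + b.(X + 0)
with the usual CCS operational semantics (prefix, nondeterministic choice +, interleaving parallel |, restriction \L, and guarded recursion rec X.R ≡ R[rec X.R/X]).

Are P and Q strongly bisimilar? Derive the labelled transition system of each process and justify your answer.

P's transition system — 2 states:
  m0 = rec X. a.X + (0 + 0) + a.(X + 0) → -a-> m0, -a-> m1
  m1 = (rec X. a.X + (0 + 0) + a.(X + 0)) + 0 → -a-> m0, -a-> m1
Q's transition system — 2 states:
  n0 = rec X. a.X + (0 + 0) + b.(X + 0) → -a-> n0, -b-> n1
  n1 = (rec X. a.X + (0 + 0) + b.(X + 0)) + 0 → -a-> n0, -b-> n1
Partition-refinement fixed point:
  B0 = {m0, m1}
  B1 = {n0, n1}
m0 ∈ B0, n0 ∈ B1 → different blocks

P ≁ Q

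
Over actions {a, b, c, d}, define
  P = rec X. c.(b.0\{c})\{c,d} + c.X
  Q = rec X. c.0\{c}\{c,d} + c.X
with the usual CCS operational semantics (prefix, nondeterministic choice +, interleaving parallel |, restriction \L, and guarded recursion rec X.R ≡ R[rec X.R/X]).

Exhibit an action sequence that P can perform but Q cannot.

cb

P's transition system — 3 states:
  u0 = rec X. c.(b.0\{c})\{c,d} + c.X | —c→ u0, —c→ u1
  u1 = (b.0\{c})\{c,d} | —b→ u2
  u2 = 0\{c}\{c,d} | deadlocked
Q's transition system — 2 states:
  v0 = rec X. c.0\{c}\{c,d} + c.X | —c→ v0, —c→ v1
  v1 = 0\{c}\{c,d} | deadlocked
Executing cb from P (initial set {u0}):
  [1] c ⇒ {u0, u1}
  [2] b ⇒ {u2}
  P completes σ.
Executing cb from Q (initial set {v0}):
  [1] c ⇒ {v0, v1}
  [2] b ⇒ ∅  — Q cannot continue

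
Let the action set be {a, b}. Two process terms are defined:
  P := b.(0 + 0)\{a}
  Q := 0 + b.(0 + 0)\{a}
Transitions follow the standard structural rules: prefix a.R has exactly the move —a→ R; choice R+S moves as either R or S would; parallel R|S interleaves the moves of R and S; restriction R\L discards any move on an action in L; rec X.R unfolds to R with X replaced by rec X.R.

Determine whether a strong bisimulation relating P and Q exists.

LTS(P): 2 reachable states
  s0 = b.(0 + 0)\{a} ⊢ -b-> s1
  s1 = (0 + 0)\{a} ⊢ ·
LTS(Q): 2 reachable states
  t0 = 0 + b.(0 + 0)\{a} ⊢ -b-> t1
  t1 = (0 + 0)\{a} ⊢ ·
Coarsest stable partition (strong bisimilarity classes):
  B0 = {s0, t0}
  B1 = {s1, t1}
s0 ∈ B0, t0 ∈ B0 → same block

bisimilar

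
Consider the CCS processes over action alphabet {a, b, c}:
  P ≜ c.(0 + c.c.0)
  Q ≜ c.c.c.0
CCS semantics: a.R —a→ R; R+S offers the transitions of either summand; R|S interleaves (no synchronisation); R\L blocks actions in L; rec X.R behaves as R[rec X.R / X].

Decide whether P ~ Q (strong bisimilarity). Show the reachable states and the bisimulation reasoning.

LTS(P): 4 reachable states
  p0 = c.(0 + c.c.0) | --c--▸ p1
  p1 = 0 + c.c.0 | --c--▸ p2
  p2 = c.0 | --c--▸ p3
  p3 = 0 | ∅
LTS(Q): 4 reachable states
  q0 = c.c.c.0 | --c--▸ q1
  q1 = c.c.0 | --c--▸ q2
  q2 = c.0 | --c--▸ q3
  q3 = 0 | ∅
Coarsest stable partition (strong bisimilarity classes):
  B0 = {p0, q0}
  B1 = {p1, q1}
  B2 = {p2, q2}
  B3 = {p3, q3}
p0 ∈ B0, q0 ∈ B0 → same block

P ~ Q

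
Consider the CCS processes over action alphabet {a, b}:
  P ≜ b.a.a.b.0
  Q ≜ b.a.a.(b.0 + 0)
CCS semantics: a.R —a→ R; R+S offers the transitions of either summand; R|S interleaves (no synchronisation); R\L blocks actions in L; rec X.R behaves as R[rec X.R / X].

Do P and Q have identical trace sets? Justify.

trace-equivalent

LTS(P): 5 reachable states
  m0 = b.a.a.b.0 :: —b→ m1
  m1 = a.a.b.0 :: —a→ m2
  m2 = a.b.0 :: —a→ m3
  m3 = b.0 :: —b→ m4
  m4 = 0 :: deadlocked
LTS(Q): 5 reachable states
  n0 = b.a.a.(b.0 + 0) :: —b→ n1
  n1 = a.a.(b.0 + 0) :: —a→ n2
  n2 = a.(b.0 + 0) :: —a→ n3
  n3 = b.0 + 0 :: —b→ n4
  n4 = 0 :: deadlocked
Partition-refinement fixed point:
  B0 = {m0, n0}
  B1 = {m1, n1}
  B2 = {m2, n2}
  B3 = {m3, n3}
  B4 = {m4, n4}
m0 ∈ B0, n0 ∈ B0 → same block
Bisimilar ⇒ trace-equivalent.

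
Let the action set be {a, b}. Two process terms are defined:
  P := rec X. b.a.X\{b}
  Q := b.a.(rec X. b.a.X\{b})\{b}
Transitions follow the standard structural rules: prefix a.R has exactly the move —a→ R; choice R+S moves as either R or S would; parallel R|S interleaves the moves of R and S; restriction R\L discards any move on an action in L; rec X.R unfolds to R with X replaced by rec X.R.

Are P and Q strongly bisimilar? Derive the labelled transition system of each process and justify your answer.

Reachable graph of P (3 states):
  p0 = rec X. b.a.X\{b} | =b=> p1
  p1 = a.(rec X. b.a.X\{b})\{b} | =a=> p2
  p2 = (rec X. b.a.X\{b})\{b} | deadlocked
Reachable graph of Q (3 states):
  q0 = b.a.(rec X. b.a.X\{b})\{b} | =b=> q1
  q1 = a.(rec X. b.a.X\{b})\{b} | =a=> q2
  q2 = (rec X. b.a.X\{b})\{b} | deadlocked
Partition-refinement fixed point:
  B0 = {p0, q0}
  B1 = {p1, q1}
  B2 = {p2, q2}
p0 ∈ B0, q0 ∈ B0 → same block

YES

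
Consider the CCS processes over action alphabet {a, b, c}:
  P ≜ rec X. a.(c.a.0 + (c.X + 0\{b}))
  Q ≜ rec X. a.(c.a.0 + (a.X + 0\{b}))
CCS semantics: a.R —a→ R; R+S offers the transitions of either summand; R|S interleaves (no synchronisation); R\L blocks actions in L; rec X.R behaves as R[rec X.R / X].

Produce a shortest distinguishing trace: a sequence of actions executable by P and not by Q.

LTS(P): 4 reachable states
  m0 = rec X. a.(c.a.0 + (c.X + 0\{b})) | ··a··> m1
  m1 = c.a.0 + (c.(rec X. a.(c.a.0 + (c.X + 0\{b}))) + 0\{b}) | ··c··> m0, ··c··> m2
  m2 = a.0 | ··a··> m3
  m3 = 0 | ∅
LTS(Q): 4 reachable states
  n0 = rec X. a.(c.a.0 + (a.X + 0\{b})) | ··a··> n1
  n1 = c.a.0 + (a.(rec X. a.(c.a.0 + (a.X + 0\{b}))) + 0\{b}) | ··a··> n0, ··c··> n2
  n2 = a.0 | ··a··> n3
  n3 = 0 | ∅
Run σ = ⟨acac⟩ on P: start {m0}
  [1] a ⇒ {m1}
  [2] c ⇒ {m0, m2}
  [3] a ⇒ {m1, m3}
  [4] c ⇒ {m0, m2}
  — P admits the full trace.
Run σ = ⟨acac⟩ on Q: start {n0}
  [1] a ⇒ {n1}
  [2] c ⇒ {n2}
  [3] a ⇒ {n3}
  [4] c ⇒ ∅ (Q stuck)

acac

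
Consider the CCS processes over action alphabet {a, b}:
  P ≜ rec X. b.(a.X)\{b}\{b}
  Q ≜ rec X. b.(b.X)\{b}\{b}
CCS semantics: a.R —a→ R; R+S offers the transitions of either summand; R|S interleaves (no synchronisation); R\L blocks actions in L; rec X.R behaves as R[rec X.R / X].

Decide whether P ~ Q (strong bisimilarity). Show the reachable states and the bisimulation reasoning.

P ≁ Q

LTS(P): 3 reachable states
  m0 = rec X. b.(a.X)\{b}\{b} has moves -b-> m1
  m1 = (a.(rec X. b.(a.X)\{b}\{b}))\{b}\{b} has moves -a-> m2
  m2 = (rec X. b.(a.X)\{b}\{b})\{b}\{b} has moves (no moves)
LTS(Q): 2 reachable states
  n0 = rec X. b.(b.X)\{b}\{b} has moves -b-> n1
  n1 = (b.(rec X. b.(b.X)\{b}\{b}))\{b}\{b} has moves (no moves)
Bisimilarity quotient blocks:
  B0 = {m0}
  B1 = {m1}
  B2 = {m2, n1}
  B3 = {n0}
m0 ∈ B0, n0 ∈ B3 → different blocks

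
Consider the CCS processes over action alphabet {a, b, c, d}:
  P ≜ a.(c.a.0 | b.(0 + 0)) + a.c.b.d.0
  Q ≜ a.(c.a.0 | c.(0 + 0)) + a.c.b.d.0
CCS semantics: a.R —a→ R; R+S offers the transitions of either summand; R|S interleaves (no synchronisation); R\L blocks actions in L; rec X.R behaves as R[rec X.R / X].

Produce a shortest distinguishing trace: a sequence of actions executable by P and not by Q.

ab

LTS(P): 11 reachable states
  s0 = a.(c.a.0 | b.(0 + 0)) + a.c.b.d.0 | =a=> s1, =a=> s2
  s1 = c.a.0 | b.(0 + 0) | =b=> s3, =c=> s4
  s2 = c.b.d.0 | =c=> s5
  s3 = c.a.0 | (0 + 0) | =c=> s6
  s4 = a.0 | b.(0 + 0) | =a=> s7, =b=> s6
  s5 = b.d.0 | =b=> s8
  s6 = a.0 | (0 + 0) | =a=> s9
  s7 = 0 | b.(0 + 0) | =b=> s9
  s8 = d.0 | =d=> s10
  s9 = 0 | (0 + 0) | (no moves)
  s10 = 0 | (no moves)
LTS(Q): 11 reachable states
  t0 = a.(c.a.0 | c.(0 + 0)) + a.c.b.d.0 | =a=> t1, =a=> t2
  t1 = c.a.0 | c.(0 + 0) | =c=> t3, =c=> t4
  t2 = c.b.d.0 | =c=> t5
  t3 = a.0 | c.(0 + 0) | =a=> t6, =c=> t7
  t4 = c.a.0 | (0 + 0) | =c=> t7
  t5 = b.d.0 | =b=> t8
  t6 = 0 | c.(0 + 0) | =c=> t9
  t7 = a.0 | (0 + 0) | =a=> t9
  t8 = d.0 | =d=> t10
  t9 = 0 | (0 + 0) | (no moves)
  t10 = 0 | (no moves)
Run σ = ⟨ab⟩ on P: start {s0}
  after a @ step 1: {s1, s2}
  after b @ step 2: {s3}
  — P admits the full trace.
Run σ = ⟨ab⟩ on Q: start {t0}
  after a @ step 1: {t1, t2}
  after b @ step 2: no successor for Q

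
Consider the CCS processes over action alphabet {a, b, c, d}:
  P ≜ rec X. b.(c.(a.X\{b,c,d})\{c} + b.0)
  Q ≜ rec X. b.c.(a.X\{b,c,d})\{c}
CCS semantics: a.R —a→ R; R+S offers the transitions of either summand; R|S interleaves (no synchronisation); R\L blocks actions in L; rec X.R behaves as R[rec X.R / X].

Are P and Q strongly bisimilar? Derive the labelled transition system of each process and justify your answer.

NO

LTS(P): 5 reachable states
  p0 = rec X. b.(c.(a.X\{b,c,d})\{c} + b.0) | --b--▸ p1
  p1 = c.(a.(rec X. b.(c.(a.X\{b,c,d})\{c} + b.0))\{b,c,d})\{c} + b.0 | --b--▸ p2, --c--▸ p3
  p2 = 0 | ∅
  p3 = (a.(rec X. b.(c.(a.X\{b,c,d})\{c} + b.0))\{b,c,d})\{c} | --a--▸ p4
  p4 = (rec X. b.(c.(a.X\{b,c,d})\{c} + b.0))\{b,c,d}\{c} | ∅
LTS(Q): 4 reachable states
  q0 = rec X. b.c.(a.X\{b,c,d})\{c} | --b--▸ q1
  q1 = c.(a.(rec X. b.c.(a.X\{b,c,d})\{c})\{b,c,d})\{c} | --c--▸ q2
  q2 = (a.(rec X. b.c.(a.X\{b,c,d})\{c})\{b,c,d})\{c} | --a--▸ q3
  q3 = (rec X. b.c.(a.X\{b,c,d})\{c})\{b,c,d}\{c} | ∅
Bisimilarity quotient blocks:
  B0 = {p0}
  B1 = {p1}
  B2 = {p3, q2}
  B3 = {p2, p4, q3}
  B4 = {q0}
  B5 = {q1}
p0 ∈ B0, q0 ∈ B4 → different blocks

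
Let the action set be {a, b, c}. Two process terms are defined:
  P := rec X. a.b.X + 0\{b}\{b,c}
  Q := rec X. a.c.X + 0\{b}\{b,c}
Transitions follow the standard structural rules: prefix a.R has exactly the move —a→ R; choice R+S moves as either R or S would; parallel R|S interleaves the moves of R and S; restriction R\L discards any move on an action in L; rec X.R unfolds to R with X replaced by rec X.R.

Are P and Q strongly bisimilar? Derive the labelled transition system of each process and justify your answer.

P ≁ Q

Reachable graph of P (2 states):
  u0 = rec X. a.b.X + 0\{b}\{b,c} ⊢ -a-> u1
  u1 = b.(rec X. a.b.X + 0\{b}\{b,c}) ⊢ -b-> u0
Reachable graph of Q (2 states):
  v0 = rec X. a.c.X + 0\{b}\{b,c} ⊢ -a-> v1
  v1 = c.(rec X. a.c.X + 0\{b}\{b,c}) ⊢ -c-> v0
Coarsest stable partition (strong bisimilarity classes):
  B0 = {u0}
  B1 = {u1}
  B2 = {v0}
  B3 = {v1}
u0 ∈ B0, v0 ∈ B2 → different blocks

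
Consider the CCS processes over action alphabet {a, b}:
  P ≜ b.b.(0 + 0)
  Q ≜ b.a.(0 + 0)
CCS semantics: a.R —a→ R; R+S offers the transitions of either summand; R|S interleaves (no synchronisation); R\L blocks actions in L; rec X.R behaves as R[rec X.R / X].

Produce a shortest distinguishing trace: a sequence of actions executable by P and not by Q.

bb

P's transition system — 3 states:
  s0 = b.b.(0 + 0) has moves —b→ s1
  s1 = b.(0 + 0) has moves —b→ s2
  s2 = 0 + 0 has moves deadlocked
Q's transition system — 3 states:
  t0 = b.a.(0 + 0) has moves —b→ t1
  t1 = a.(0 + 0) has moves —a→ t2
  t2 = 0 + 0 has moves deadlocked
Executing bb from P (initial set {s0}):
  after b @ step 1: {s1}
  after b @ step 2: {s2}
  ✓ P
Executing bb from Q (initial set {t0}):
  after b @ step 1: {t1}
  after b @ step 2: ∅ (Q stuck)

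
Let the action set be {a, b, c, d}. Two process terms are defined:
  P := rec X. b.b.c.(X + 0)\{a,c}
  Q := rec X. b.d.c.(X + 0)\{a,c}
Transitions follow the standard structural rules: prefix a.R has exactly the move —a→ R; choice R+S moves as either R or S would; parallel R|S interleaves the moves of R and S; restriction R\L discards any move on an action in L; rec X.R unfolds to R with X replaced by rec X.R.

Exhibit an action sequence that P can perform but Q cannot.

P's transition system — 6 states:
  u0 = rec X. b.b.c.(X + 0)\{a,c} | ··b··> u1
  u1 = b.c.((rec X. b.b.c.(X + 0)\{a,c}) + 0)\{a,c} | ··b··> u2
  u2 = c.((rec X. b.b.c.(X + 0)\{a,c}) + 0)\{a,c} | ··c··> u3
  u3 = ((rec X. b.b.c.(X + 0)\{a,c}) + 0)\{a,c} | ··b··> u4
  u4 = (b.c.((rec X. b.b.c.(X + 0)\{a,c}) + 0)\{a,c})\{a,c} | ··b··> u5
  u5 = (c.((rec X. b.b.c.(X + 0)\{a,c}) + 0)\{a,c})\{a,c} | ·
Q's transition system — 6 states:
  v0 = rec X. b.d.c.(X + 0)\{a,c} | ··b··> v1
  v1 = d.c.((rec X. b.d.c.(X + 0)\{a,c}) + 0)\{a,c} | ··d··> v2
  v2 = c.((rec X. b.d.c.(X + 0)\{a,c}) + 0)\{a,c} | ··c··> v3
  v3 = ((rec X. b.d.c.(X + 0)\{a,c}) + 0)\{a,c} | ··b··> v4
  v4 = (d.c.((rec X. b.d.c.(X + 0)\{a,c}) + 0)\{a,c})\{a,c} | ··d··> v5
  v5 = (c.((rec X. b.d.c.(X + 0)\{a,c}) + 0)\{a,c})\{a,c} | ·
Executing bb from P (initial set {u0}):
  step 1 (b): {u1}
  step 2 (b): {u2}
  — P admits the full trace.
Executing bb from Q (initial set {v0}):
  step 1 (b): {v1}
  step 2 (b): ∅  — Q cannot continue

bb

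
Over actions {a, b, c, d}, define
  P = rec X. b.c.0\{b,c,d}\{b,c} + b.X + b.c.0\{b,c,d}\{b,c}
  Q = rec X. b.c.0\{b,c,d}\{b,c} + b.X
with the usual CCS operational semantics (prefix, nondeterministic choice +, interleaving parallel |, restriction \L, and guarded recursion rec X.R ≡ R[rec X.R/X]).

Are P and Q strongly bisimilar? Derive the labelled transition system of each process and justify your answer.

LTS(P): 3 reachable states
  p0 = rec X. b.c.0\{b,c,d}\{b,c} + b.X + b.c.0\{b,c,d}\{b,c} → -b-> p0, -b-> p1
  p1 = c.0\{b,c,d}\{b,c} → -c-> p2
  p2 = 0\{b,c,d}\{b,c} → ∅
LTS(Q): 3 reachable states
  q0 = rec X. b.c.0\{b,c,d}\{b,c} + b.X → -b-> q0, -b-> q1
  q1 = c.0\{b,c,d}\{b,c} → -c-> q2
  q2 = 0\{b,c,d}\{b,c} → ∅
Bisimilarity quotient blocks:
  B0 = {p0, q0}
  B1 = {p1, q1}
  B2 = {p2, q2}
p0 ∈ B0, q0 ∈ B0 → same block

bisimilar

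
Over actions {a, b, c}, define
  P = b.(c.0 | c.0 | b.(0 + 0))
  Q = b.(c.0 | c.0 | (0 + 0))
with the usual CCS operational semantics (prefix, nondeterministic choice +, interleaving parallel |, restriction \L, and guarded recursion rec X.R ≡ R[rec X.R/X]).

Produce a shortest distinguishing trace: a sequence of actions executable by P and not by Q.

LTS(P): 9 reachable states
  s0 = b.(c.0 | c.0 | b.(0 + 0)) | —b→ s1
  s1 = c.0 | c.0 | b.(0 + 0) | —b→ s2, —c→ s3, —c→ s4
  s2 = c.0 | c.0 | (0 + 0) | —c→ s5, —c→ s6
  s3 = 0 | c.0 | b.(0 + 0) | —b→ s5, —c→ s7
  s4 = c.0 | 0 | b.(0 + 0) | —b→ s6, —c→ s7
  s5 = 0 | c.0 | (0 + 0) | —c→ s8
  s6 = c.0 | 0 | (0 + 0) | —c→ s8
  s7 = 0 | 0 | b.(0 + 0) | —b→ s8
  s8 = 0 | 0 | (0 + 0) | stopped
LTS(Q): 5 reachable states
  t0 = b.(c.0 | c.0 | (0 + 0)) | —b→ t1
  t1 = c.0 | c.0 | (0 + 0) | —c→ t2, —c→ t3
  t2 = 0 | c.0 | (0 + 0) | —c→ t4
  t3 = c.0 | 0 | (0 + 0) | —c→ t4
  t4 = 0 | 0 | (0 + 0) | stopped
Trace ⟨bb⟩ through P, begin at {s0}:
  [1] b ⇒ {s1}
  [2] b ⇒ {s2}
  — P admits the full trace.
Trace ⟨bb⟩ through Q, begin at {t0}:
  [1] b ⇒ {t1}
  [2] b ⇒ ∅ (Q stuck)

bb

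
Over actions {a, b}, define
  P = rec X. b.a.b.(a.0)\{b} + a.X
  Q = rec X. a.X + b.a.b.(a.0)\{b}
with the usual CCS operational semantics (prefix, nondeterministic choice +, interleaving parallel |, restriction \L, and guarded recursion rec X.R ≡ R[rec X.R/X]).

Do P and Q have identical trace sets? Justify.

Reachable graph of P (5 states):
  m0 = rec X. b.a.b.(a.0)\{b} + a.X ⊢ -a-> m0, -b-> m1
  m1 = a.b.(a.0)\{b} ⊢ -a-> m2
  m2 = b.(a.0)\{b} ⊢ -b-> m3
  m3 = (a.0)\{b} ⊢ -a-> m4
  m4 = 0\{b} ⊢ ∅
Reachable graph of Q (5 states):
  n0 = rec X. a.X + b.a.b.(a.0)\{b} ⊢ -a-> n0, -b-> n1
  n1 = a.b.(a.0)\{b} ⊢ -a-> n2
  n2 = b.(a.0)\{b} ⊢ -b-> n3
  n3 = (a.0)\{b} ⊢ -a-> n4
  n4 = 0\{b} ⊢ ∅
Coarsest stable partition (strong bisimilarity classes):
  B0 = {m0, n0}
  B1 = {m1, n1}
  B2 = {m2, n2}
  B3 = {m3, n3}
  B4 = {m4, n4}
m0 ∈ B0, n0 ∈ B0 → same block
Bisimilar ⇒ trace-equivalent.

traces(P) = traces(Q)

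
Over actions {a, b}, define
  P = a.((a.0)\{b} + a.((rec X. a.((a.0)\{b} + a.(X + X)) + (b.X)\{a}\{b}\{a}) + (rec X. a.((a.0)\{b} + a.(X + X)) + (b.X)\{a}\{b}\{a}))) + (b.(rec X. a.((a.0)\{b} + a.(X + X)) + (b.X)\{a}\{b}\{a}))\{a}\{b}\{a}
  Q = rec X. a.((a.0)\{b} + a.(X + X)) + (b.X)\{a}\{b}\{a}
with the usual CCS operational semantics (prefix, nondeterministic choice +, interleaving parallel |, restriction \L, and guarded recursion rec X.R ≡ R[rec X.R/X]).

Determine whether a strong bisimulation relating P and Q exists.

P's transition system — 4 states:
  s0 = a.((a.0)\{b} + a.((rec X. a.((a.0)\{b} + a.(X + X)) + (b.X)\{a}\{b}\{a}) + (rec X. a.((a.0)\{b} + a.(X + X)) + (b.X)\{a}\{b}\{a}))) + (b.(rec X. a.((a.0)\{b} + a.(X + X)) + (b.X)\{a}\{b}\{a}))\{a}\{b}\{a} ⊢ -a-> s1
  s1 = (a.0)\{b} + a.((rec X. a.((a.0)\{b} + a.(X + X)) + (b.X)\{a}\{b}\{a}) + (rec X. a.((a.0)\{b} + a.(X + X)) + (b.X)\{a}\{b}\{a})) ⊢ -a-> s2, -a-> s3
  s2 = (rec X. a.((a.0)\{b} + a.(X + X)) + (b.X)\{a}\{b}\{a}) + (rec X. a.((a.0)\{b} + a.(X + X)) + (b.X)\{a}\{b}\{a}) ⊢ -a-> s1
  s3 = 0\{b} ⊢ ·
Q's transition system — 4 states:
  t0 = rec X. a.((a.0)\{b} + a.(X + X)) + (b.X)\{a}\{b}\{a} ⊢ -a-> t1
  t1 = (a.0)\{b} + a.((rec X. a.((a.0)\{b} + a.(X + X)) + (b.X)\{a}\{b}\{a}) + (rec X. a.((a.0)\{b} + a.(X + X)) + (b.X)\{a}\{b}\{a})) ⊢ -a-> t2, -a-> t3
  t2 = (rec X. a.((a.0)\{b} + a.(X + X)) + (b.X)\{a}\{b}\{a}) + (rec X. a.((a.0)\{b} + a.(X + X)) + (b.X)\{a}\{b}\{a}) ⊢ -a-> t1
  t3 = 0\{b} ⊢ ·
Partition-refinement fixed point:
  B0 = {s0, s2, t0, t2}
  B1 = {s1, t1}
  B2 = {s3, t3}
s0 ∈ B0, t0 ∈ B0 → same block

YES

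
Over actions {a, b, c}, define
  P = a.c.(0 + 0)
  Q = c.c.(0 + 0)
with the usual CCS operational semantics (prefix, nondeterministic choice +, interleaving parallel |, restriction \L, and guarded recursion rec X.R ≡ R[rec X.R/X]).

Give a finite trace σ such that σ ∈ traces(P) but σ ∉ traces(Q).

P's transition system — 3 states:
  u0 = a.c.(0 + 0) has moves —a→ u1
  u1 = c.(0 + 0) has moves —c→ u2
  u2 = 0 + 0 has moves deadlocked
Q's transition system — 3 states:
  v0 = c.c.(0 + 0) has moves —c→ v1
  v1 = c.(0 + 0) has moves —c→ v2
  v2 = 0 + 0 has moves deadlocked
Run σ = ⟨a⟩ on P: start {u0}
  [1] a ⇒ {u1}
  P completes σ.
Run σ = ⟨a⟩ on Q: start {v0}
  [1] a ⇒ ∅  — Q cannot continue

a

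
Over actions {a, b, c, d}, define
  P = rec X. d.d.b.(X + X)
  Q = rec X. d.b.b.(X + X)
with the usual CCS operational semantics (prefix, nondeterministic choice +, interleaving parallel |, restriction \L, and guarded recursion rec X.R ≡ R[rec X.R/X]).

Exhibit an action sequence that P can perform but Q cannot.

dd

P's transition system — 4 states:
  p0 = rec X. d.d.b.(X + X) ⊢ --d--▸ p1
  p1 = d.b.((rec X. d.d.b.(X + X)) + (rec X. d.d.b.(X + X))) ⊢ --d--▸ p2
  p2 = b.((rec X. d.d.b.(X + X)) + (rec X. d.d.b.(X + X))) ⊢ --b--▸ p3
  p3 = (rec X. d.d.b.(X + X)) + (rec X. d.d.b.(X + X)) ⊢ --d--▸ p1
Q's transition system — 4 states:
  q0 = rec X. d.b.b.(X + X) ⊢ --d--▸ q1
  q1 = b.b.((rec X. d.b.b.(X + X)) + (rec X. d.b.b.(X + X))) ⊢ --b--▸ q2
  q2 = b.((rec X. d.b.b.(X + X)) + (rec X. d.b.b.(X + X))) ⊢ --b--▸ q3
  q3 = (rec X. d.b.b.(X + X)) + (rec X. d.b.b.(X + X)) ⊢ --d--▸ q1
Executing dd from P (initial set {p0}):
  [1] d ⇒ {p1}
  [2] d ⇒ {p2}
  ✓ P
Executing dd from Q (initial set {q0}):
  [1] d ⇒ {q1}
  [2] d ⇒ ∅  — Q cannot continue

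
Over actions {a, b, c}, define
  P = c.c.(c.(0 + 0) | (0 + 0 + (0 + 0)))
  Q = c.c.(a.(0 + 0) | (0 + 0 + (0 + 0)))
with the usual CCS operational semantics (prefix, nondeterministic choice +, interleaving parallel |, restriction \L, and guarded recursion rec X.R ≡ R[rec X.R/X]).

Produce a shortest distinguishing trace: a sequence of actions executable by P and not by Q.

LTS(P): 4 reachable states
  s0 = c.c.(c.(0 + 0) | (0 + 0 + (0 + 0))) → =c=> s1
  s1 = c.(c.(0 + 0) | (0 + 0 + (0 + 0))) → =c=> s2
  s2 = c.(0 + 0) | (0 + 0 + (0 + 0)) → =c=> s3
  s3 = (0 + 0) | (0 + 0 + (0 + 0)) → ∅
LTS(Q): 4 reachable states
  t0 = c.c.(a.(0 + 0) | (0 + 0 + (0 + 0))) → =c=> t1
  t1 = c.(a.(0 + 0) | (0 + 0 + (0 + 0))) → =c=> t2
  t2 = a.(0 + 0) | (0 + 0 + (0 + 0)) → =a=> t3
  t3 = (0 + 0) | (0 + 0 + (0 + 0)) → ∅
Trace ⟨ccc⟩ through P, begin at {s0}:
  [1] c ⇒ {s1}
  [2] c ⇒ {s2}
  [3] c ⇒ {s3}
  — P admits the full trace.
Trace ⟨ccc⟩ through Q, begin at {t0}:
  [1] c ⇒ {t1}
  [2] c ⇒ {t2}
  [3] c ⇒ ∅ (Q stuck)

ccc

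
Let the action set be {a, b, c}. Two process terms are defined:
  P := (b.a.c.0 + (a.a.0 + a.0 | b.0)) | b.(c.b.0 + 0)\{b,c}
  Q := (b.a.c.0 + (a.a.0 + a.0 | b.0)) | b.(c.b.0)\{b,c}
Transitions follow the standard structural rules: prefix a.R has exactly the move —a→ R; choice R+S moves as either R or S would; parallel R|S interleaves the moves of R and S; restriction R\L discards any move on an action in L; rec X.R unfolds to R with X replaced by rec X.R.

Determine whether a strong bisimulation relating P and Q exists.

P ~ Q

P's transition system — 16 states:
  s0 = (b.a.c.0 + (a.a.0 + a.0 | b.0)) | b.(c.b.0 + 0)\{b,c} ⊢ -a-> s1, -a-> s2, -b-> s3, -b-> s4, -b-> s5
  s1 = 0 | b.0 | b.(c.b.0 + 0)\{b,c} ⊢ -b-> s6, -b-> s7
  s2 = a.0 | b.(c.b.0 + 0)\{b,c} ⊢ -a-> s8, -b-> s9
  s3 = (b.a.c.0 + (a.a.0 + a.0 | b.0)) | (c.b.0 + 0)\{b,c} ⊢ -a-> s7, -a-> s9, -b-> s10, -b-> s11
  s4 = a.0 | 0 | b.(c.b.0 + 0)\{b,c} ⊢ -a-> s6, -b-> s10
  s5 = a.c.0 | b.(c.b.0 + 0)\{b,c} ⊢ -a-> s12, -b-> s11
  s6 = 0 | 0 | b.(c.b.0 + 0)\{b,c} ⊢ -b-> s13
  s7 = 0 | b.0 | (c.b.0 + 0)\{b,c} ⊢ -b-> s13
  s8 = 0 | b.(c.b.0 + 0)\{b,c} ⊢ -b-> s14
  s9 = a.0 | (c.b.0 + 0)\{b,c} ⊢ -a-> s14
  s10 = a.0 | 0 | (c.b.0 + 0)\{b,c} ⊢ -a-> s13
  s11 = a.c.0 | (c.b.0 + 0)\{b,c} ⊢ -a-> s15
  s12 = c.0 | b.(c.b.0 + 0)\{b,c} ⊢ -b-> s15, -c-> s8
  s13 = 0 | 0 | (c.b.0 + 0)\{b,c} ⊢ ·
  s14 = 0 | (c.b.0 + 0)\{b,c} ⊢ ·
  s15 = c.0 | (c.b.0 + 0)\{b,c} ⊢ -c-> s14
Q's transition system — 16 states:
  t0 = (b.a.c.0 + (a.a.0 + a.0 | b.0)) | b.(c.b.0)\{b,c} ⊢ -a-> t1, -a-> t2, -b-> t3, -b-> t4, -b-> t5
  t1 = 0 | b.0 | b.(c.b.0)\{b,c} ⊢ -b-> t6, -b-> t7
  t2 = a.0 | b.(c.b.0)\{b,c} ⊢ -a-> t8, -b-> t9
  t3 = (b.a.c.0 + (a.a.0 + a.0 | b.0)) | (c.b.0)\{b,c} ⊢ -a-> t7, -a-> t9, -b-> t10, -b-> t11
  t4 = a.0 | 0 | b.(c.b.0)\{b,c} ⊢ -a-> t6, -b-> t10
  t5 = a.c.0 | b.(c.b.0)\{b,c} ⊢ -a-> t12, -b-> t11
  t6 = 0 | 0 | b.(c.b.0)\{b,c} ⊢ -b-> t13
  t7 = 0 | b.0 | (c.b.0)\{b,c} ⊢ -b-> t13
  t8 = 0 | b.(c.b.0)\{b,c} ⊢ -b-> t14
  t9 = a.0 | (c.b.0)\{b,c} ⊢ -a-> t14
  t10 = a.0 | 0 | (c.b.0)\{b,c} ⊢ -a-> t13
  t11 = a.c.0 | (c.b.0)\{b,c} ⊢ -a-> t15
  t12 = c.0 | b.(c.b.0)\{b,c} ⊢ -b-> t15, -c-> t8
  t13 = 0 | 0 | (c.b.0)\{b,c} ⊢ ·
  t14 = 0 | (c.b.0)\{b,c} ⊢ ·
  t15 = c.0 | (c.b.0)\{b,c} ⊢ -c-> t14
Bisimilarity quotient blocks:
  B0 = {s0, t0}
  B1 = {s2, s4, t2, t4}
  B2 = {s6, s7, s8, t6, t7, t8}
  B3 = {s13, s14, t13, t14}
  B4 = {s10, s9, t10, t9}
  B5 = {s3, t3}
  B6 = {s11, t11}
  B7 = {s15, t15}
  B8 = {s1, t1}
  B9 = {s5, t5}
  B10 = {s12, t12}
s0 ∈ B0, t0 ∈ B0 → same block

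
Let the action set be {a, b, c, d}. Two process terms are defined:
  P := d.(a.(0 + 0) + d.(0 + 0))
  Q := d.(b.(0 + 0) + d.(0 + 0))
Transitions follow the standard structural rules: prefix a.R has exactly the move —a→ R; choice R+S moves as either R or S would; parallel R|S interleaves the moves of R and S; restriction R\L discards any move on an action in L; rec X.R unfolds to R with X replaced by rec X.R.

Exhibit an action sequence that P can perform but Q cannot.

da

P's transition system — 3 states:
  m0 = d.(a.(0 + 0) + d.(0 + 0)) ⊢ —d→ m1
  m1 = a.(0 + 0) + d.(0 + 0) ⊢ —a→ m2, —d→ m2
  m2 = 0 + 0 ⊢ deadlocked
Q's transition system — 3 states:
  n0 = d.(b.(0 + 0) + d.(0 + 0)) ⊢ —d→ n1
  n1 = b.(0 + 0) + d.(0 + 0) ⊢ —b→ n2, —d→ n2
  n2 = 0 + 0 ⊢ deadlocked
Trace ⟨da⟩ through P, begin at {m0}:
  [1] d ⇒ {m1}
  [2] a ⇒ {m2}
  P completes σ.
Trace ⟨da⟩ through Q, begin at {n0}:
  [1] d ⇒ {n1}
  [2] a ⇒ ∅  — Q cannot continue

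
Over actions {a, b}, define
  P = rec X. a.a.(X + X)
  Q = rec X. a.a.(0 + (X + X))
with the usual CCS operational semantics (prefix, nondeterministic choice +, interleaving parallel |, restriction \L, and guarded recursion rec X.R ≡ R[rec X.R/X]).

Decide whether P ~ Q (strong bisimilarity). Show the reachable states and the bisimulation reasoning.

Reachable graph of P (3 states):
  u0 = rec X. a.a.(X + X) → ··a··> u1
  u1 = a.((rec X. a.a.(X + X)) + (rec X. a.a.(X + X))) → ··a··> u2
  u2 = (rec X. a.a.(X + X)) + (rec X. a.a.(X + X)) → ··a··> u1
Reachable graph of Q (3 states):
  v0 = rec X. a.a.(0 + (X + X)) → ··a··> v1
  v1 = a.(0 + ((rec X. a.a.(0 + (X + X))) + (rec X. a.a.(0 + (X + X))))) → ··a··> v2
  v2 = 0 + ((rec X. a.a.(0 + (X + X))) + (rec X. a.a.(0 + (X + X)))) → ··a··> v1
Coarsest stable partition (strong bisimilarity classes):
  B0 = {u0, u1, u2, v0, v1, v2}
u0 ∈ B0, v0 ∈ B0 → same block

bisimilar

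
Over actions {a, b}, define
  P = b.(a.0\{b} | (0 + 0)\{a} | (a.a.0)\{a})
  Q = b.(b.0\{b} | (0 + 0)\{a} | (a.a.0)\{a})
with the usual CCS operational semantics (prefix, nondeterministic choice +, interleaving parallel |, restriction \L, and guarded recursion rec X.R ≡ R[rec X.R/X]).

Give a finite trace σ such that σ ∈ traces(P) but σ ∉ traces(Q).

ba

LTS(P): 3 reachable states
  u0 = b.(a.0\{b} | (0 + 0)\{a} | (a.a.0)\{a}) :: =b=> u1
  u1 = a.0\{b} | (0 + 0)\{a} | (a.a.0)\{a} :: =a=> u2
  u2 = 0\{b} | (0 + 0)\{a} | (a.a.0)\{a} :: ∅
LTS(Q): 3 reachable states
  v0 = b.(b.0\{b} | (0 + 0)\{a} | (a.a.0)\{a}) :: =b=> v1
  v1 = b.0\{b} | (0 + 0)\{a} | (a.a.0)\{a} :: =b=> v2
  v2 = 0\{b} | (0 + 0)\{a} | (a.a.0)\{a} :: ∅
Run σ = ⟨ba⟩ on P: start {u0}
  step 1 (b): {u1}
  step 2 (a): {u2}
  P completes σ.
Run σ = ⟨ba⟩ on Q: start {v0}
  step 1 (b): {v1}
  step 2 (a): no successor for Q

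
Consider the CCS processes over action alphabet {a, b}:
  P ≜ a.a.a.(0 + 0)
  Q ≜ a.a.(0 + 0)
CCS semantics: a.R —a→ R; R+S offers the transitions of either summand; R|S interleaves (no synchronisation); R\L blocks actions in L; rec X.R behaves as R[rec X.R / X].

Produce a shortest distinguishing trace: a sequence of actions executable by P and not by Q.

Reachable graph of P (4 states):
  s0 = a.a.a.(0 + 0) has moves ··a··> s1
  s1 = a.a.(0 + 0) has moves ··a··> s2
  s2 = a.(0 + 0) has moves ··a··> s3
  s3 = 0 + 0 has moves stopped
Reachable graph of Q (3 states):
  t0 = a.a.(0 + 0) has moves ··a··> t1
  t1 = a.(0 + 0) has moves ··a··> t2
  t2 = 0 + 0 has moves stopped
Executing aaa from P (initial set {s0}):
  [1] a ⇒ {s1}
  [2] a ⇒ {s2}
  [3] a ⇒ {s3}
  ✓ P
Executing aaa from Q (initial set {t0}):
  [1] a ⇒ {t1}
  [2] a ⇒ {t2}
  [3] a ⇒ ∅ (Q stuck)

aaa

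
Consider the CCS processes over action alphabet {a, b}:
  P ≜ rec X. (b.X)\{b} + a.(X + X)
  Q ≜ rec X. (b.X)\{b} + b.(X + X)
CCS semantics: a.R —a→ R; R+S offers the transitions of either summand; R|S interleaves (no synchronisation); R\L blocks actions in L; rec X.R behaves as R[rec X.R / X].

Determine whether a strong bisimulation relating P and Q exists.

Reachable graph of P (2 states):
  u0 = rec X. (b.X)\{b} + a.(X + X) has moves -a-> u1
  u1 = (rec X. (b.X)\{b} + a.(X + X)) + (rec X. (b.X)\{b} + a.(X + X)) has moves -a-> u1
Reachable graph of Q (2 states):
  v0 = rec X. (b.X)\{b} + b.(X + X) has moves -b-> v1
  v1 = (rec X. (b.X)\{b} + b.(X + X)) + (rec X. (b.X)\{b} + b.(X + X)) has moves -b-> v1
Coarsest stable partition (strong bisimilarity classes):
  B0 = {u0, u1}
  B1 = {v0, v1}
u0 ∈ B0, v0 ∈ B1 → different blocks

not bisimilar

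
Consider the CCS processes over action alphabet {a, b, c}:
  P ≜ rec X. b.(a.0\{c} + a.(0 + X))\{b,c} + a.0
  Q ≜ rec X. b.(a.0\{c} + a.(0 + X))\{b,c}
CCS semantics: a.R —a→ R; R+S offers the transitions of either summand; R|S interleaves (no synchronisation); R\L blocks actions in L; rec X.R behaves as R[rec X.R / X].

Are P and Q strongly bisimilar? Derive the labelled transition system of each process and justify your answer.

not bisimilar

P's transition system — 6 states:
  u0 = rec X. b.(a.0\{c} + a.(0 + X))\{b,c} + a.0 | ··a··> u1, ··b··> u2
  u1 = 0 | (no moves)
  u2 = (a.0\{c} + a.(0 + (rec X. b.(a.0\{c} + a.(0 + X))\{b,c} + a.0)))\{b,c} | ··a··> u3, ··a··> u4
  u3 = (0 + (rec X. b.(a.0\{c} + a.(0 + X))\{b,c} + a.0))\{b,c} | ··a··> u5
  u4 = 0\{c}\{b,c} | (no moves)
  u5 = 0\{b,c} | (no moves)
Q's transition system — 4 states:
  v0 = rec X. b.(a.0\{c} + a.(0 + X))\{b,c} | ··b··> v1
  v1 = (a.0\{c} + a.(0 + (rec X. b.(a.0\{c} + a.(0 + X))\{b,c})))\{b,c} | ··a··> v2, ··a··> v3
  v2 = (0 + (rec X. b.(a.0\{c} + a.(0 + X))\{b,c}))\{b,c} | (no moves)
  v3 = 0\{c}\{b,c} | (no moves)
Coarsest stable partition (strong bisimilarity classes):
  B0 = {u0}
  B1 = {u2}
  B2 = {u1, u4, u5, v2, v3}
  B3 = {u3, v1}
  B4 = {v0}
u0 ∈ B0, v0 ∈ B4 → different blocks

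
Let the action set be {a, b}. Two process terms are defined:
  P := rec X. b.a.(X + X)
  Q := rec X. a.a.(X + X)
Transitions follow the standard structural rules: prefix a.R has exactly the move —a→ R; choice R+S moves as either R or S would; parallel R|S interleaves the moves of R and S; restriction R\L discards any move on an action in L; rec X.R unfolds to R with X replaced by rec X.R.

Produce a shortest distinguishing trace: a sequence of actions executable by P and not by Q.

LTS(P): 3 reachable states
  m0 = rec X. b.a.(X + X) has moves —b→ m1
  m1 = a.((rec X. b.a.(X + X)) + (rec X. b.a.(X + X))) has moves —a→ m2
  m2 = (rec X. b.a.(X + X)) + (rec X. b.a.(X + X)) has moves —b→ m1
LTS(Q): 3 reachable states
  n0 = rec X. a.a.(X + X) has moves —a→ n1
  n1 = a.((rec X. a.a.(X + X)) + (rec X. a.a.(X + X))) has moves —a→ n2
  n2 = (rec X. a.a.(X + X)) + (rec X. a.a.(X + X)) has moves —a→ n1
Executing b from P (initial set {m0}):
  after b @ step 1: {m1}
  ✓ P
Executing b from Q (initial set {n0}):
  after b @ step 1: ∅ (Q stuck)

b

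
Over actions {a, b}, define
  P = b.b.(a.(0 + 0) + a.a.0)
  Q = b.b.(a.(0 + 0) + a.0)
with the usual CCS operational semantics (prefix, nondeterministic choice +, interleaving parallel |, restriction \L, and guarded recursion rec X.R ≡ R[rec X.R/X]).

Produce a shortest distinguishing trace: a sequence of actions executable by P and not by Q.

P's transition system — 6 states:
  s0 = b.b.(a.(0 + 0) + a.a.0) has moves --b--▸ s1
  s1 = b.(a.(0 + 0) + a.a.0) has moves --b--▸ s2
  s2 = a.(0 + 0) + a.a.0 has moves --a--▸ s3, --a--▸ s4
  s3 = 0 + 0 has moves stopped
  s4 = a.0 has moves --a--▸ s5
  s5 = 0 has moves stopped
Q's transition system — 5 states:
  t0 = b.b.(a.(0 + 0) + a.0) has moves --b--▸ t1
  t1 = b.(a.(0 + 0) + a.0) has moves --b--▸ t2
  t2 = a.(0 + 0) + a.0 has moves --a--▸ t3, --a--▸ t4
  t3 = 0 has moves stopped
  t4 = 0 + 0 has moves stopped
Run σ = ⟨bbaa⟩ on P: start {s0}
  after b @ step 1: {s1}
  after b @ step 2: {s2}
  after a @ step 3: {s3, s4}
  after a @ step 4: {s5}
  ✓ P
Run σ = ⟨bbaa⟩ on Q: start {t0}
  after b @ step 1: {t1}
  after b @ step 2: {t2}
  after a @ step 3: {t3, t4}
  after a @ step 4: ∅  — Q cannot continue

bbaa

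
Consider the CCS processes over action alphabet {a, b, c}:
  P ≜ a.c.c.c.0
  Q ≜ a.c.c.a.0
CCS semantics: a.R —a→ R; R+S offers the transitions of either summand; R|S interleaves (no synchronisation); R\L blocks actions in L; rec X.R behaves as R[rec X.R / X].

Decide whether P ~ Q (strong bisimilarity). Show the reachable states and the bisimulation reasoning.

LTS(P): 5 reachable states
  m0 = a.c.c.c.0 ⊢ ··a··> m1
  m1 = c.c.c.0 ⊢ ··c··> m2
  m2 = c.c.0 ⊢ ··c··> m3
  m3 = c.0 ⊢ ··c··> m4
  m4 = 0 ⊢ (no moves)
LTS(Q): 5 reachable states
  n0 = a.c.c.a.0 ⊢ ··a··> n1
  n1 = c.c.a.0 ⊢ ··c··> n2
  n2 = c.a.0 ⊢ ··c··> n3
  n3 = a.0 ⊢ ··a··> n4
  n4 = 0 ⊢ (no moves)
Partition-refinement fixed point:
  B0 = {m0}
  B1 = {m1}
  B2 = {m2}
  B3 = {m3}
  B4 = {m4, n4}
  B5 = {n0}
  B6 = {n1}
  B7 = {n2}
  B8 = {n3}
m0 ∈ B0, n0 ∈ B5 → different blocks

P ≁ Q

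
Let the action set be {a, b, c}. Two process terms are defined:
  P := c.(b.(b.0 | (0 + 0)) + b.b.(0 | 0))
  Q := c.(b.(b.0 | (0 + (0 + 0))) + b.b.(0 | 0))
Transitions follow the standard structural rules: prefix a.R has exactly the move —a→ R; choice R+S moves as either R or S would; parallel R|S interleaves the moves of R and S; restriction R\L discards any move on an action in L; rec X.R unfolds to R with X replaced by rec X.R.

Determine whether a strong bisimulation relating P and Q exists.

P's transition system — 6 states:
  s0 = c.(b.(b.0 | (0 + 0)) + b.b.(0 | 0)) :: ··c··> s1
  s1 = b.(b.0 | (0 + 0)) + b.b.(0 | 0) :: ··b··> s2, ··b··> s3
  s2 = b.(0 | 0) :: ··b··> s4
  s3 = b.0 | (0 + 0) :: ··b··> s5
  s4 = 0 | 0 :: deadlocked
  s5 = 0 | (0 + 0) :: deadlocked
Q's transition system — 6 states:
  t0 = c.(b.(b.0 | (0 + (0 + 0))) + b.b.(0 | 0)) :: ··c··> t1
  t1 = b.(b.0 | (0 + (0 + 0))) + b.b.(0 | 0) :: ··b··> t2, ··b··> t3
  t2 = b.(0 | 0) :: ··b··> t4
  t3 = b.0 | (0 + (0 + 0)) :: ··b··> t5
  t4 = 0 | 0 :: deadlocked
  t5 = 0 | (0 + (0 + 0)) :: deadlocked
Partition-refinement fixed point:
  B0 = {s0, t0}
  B1 = {s1, t1}
  B2 = {s2, s3, t2, t3}
  B3 = {s4, s5, t4, t5}
s0 ∈ B0, t0 ∈ B0 → same block

bisimilar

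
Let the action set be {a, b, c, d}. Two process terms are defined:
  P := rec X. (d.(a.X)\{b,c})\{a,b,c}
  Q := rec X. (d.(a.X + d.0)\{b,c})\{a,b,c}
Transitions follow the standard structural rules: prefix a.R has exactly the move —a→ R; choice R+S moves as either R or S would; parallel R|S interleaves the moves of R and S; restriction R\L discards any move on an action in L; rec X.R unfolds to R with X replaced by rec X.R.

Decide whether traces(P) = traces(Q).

traces(P) ≠ traces(Q) — witness ⟨dd⟩

LTS(P): 2 reachable states
  s0 = rec X. (d.(a.X)\{b,c})\{a,b,c} | --d--▸ s1
  s1 = (a.(rec X. (d.(a.X)\{b,c})\{a,b,c}))\{b,c}\{a,b,c} | ·
LTS(Q): 3 reachable states
  t0 = rec X. (d.(a.X + d.0)\{b,c})\{a,b,c} | --d--▸ t1
  t1 = (a.(rec X. (d.(a.X + d.0)\{b,c})\{a,b,c}) + d.0)\{b,c}\{a,b,c} | --d--▸ t2
  t2 = 0\{b,c}\{a,b,c} | ·
Executing dd from Q (initial set {t0}):
  [1] d ⇒ {t1}
  [2] d ⇒ {t2}
  Q completes σ.
Executing dd from P (initial set {s0}):
  [1] d ⇒ {s1}
  [2] d ⇒ ∅ (P stuck)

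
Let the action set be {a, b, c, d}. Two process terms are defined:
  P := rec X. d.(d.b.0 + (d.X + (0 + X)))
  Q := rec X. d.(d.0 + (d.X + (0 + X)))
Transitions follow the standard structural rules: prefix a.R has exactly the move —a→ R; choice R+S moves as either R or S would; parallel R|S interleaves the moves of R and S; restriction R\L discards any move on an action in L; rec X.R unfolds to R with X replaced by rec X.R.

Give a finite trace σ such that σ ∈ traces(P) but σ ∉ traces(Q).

Reachable graph of P (4 states):
  s0 = rec X. d.(d.b.0 + (d.X + (0 + X))) has moves --d--▸ s1
  s1 = d.b.0 + (d.(rec X. d.(d.b.0 + (d.X + (0 + X)))) + (0 + (rec X. d.(d.b.0 + (d.X + (0 + X)))))) has moves --d--▸ s0, --d--▸ s1, --d--▸ s2
  s2 = b.0 has moves --b--▸ s3
  s3 = 0 has moves deadlocked
Reachable graph of Q (3 states):
  t0 = rec X. d.(d.0 + (d.X + (0 + X))) has moves --d--▸ t1
  t1 = d.0 + (d.(rec X. d.(d.0 + (d.X + (0 + X)))) + (0 + (rec X. d.(d.0 + (d.X + (0 + X)))))) has moves --d--▸ t0, --d--▸ t1, --d--▸ t2
  t2 = 0 has moves deadlocked
Executing ddb from P (initial set {s0}):
  [1] d ⇒ {s1}
  [2] d ⇒ {s0, s1, s2}
  [3] b ⇒ {s3}
  ✓ P
Executing ddb from Q (initial set {t0}):
  [1] d ⇒ {t1}
  [2] d ⇒ {t0, t1, t2}
  [3] b ⇒ no successor for Q

ddb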